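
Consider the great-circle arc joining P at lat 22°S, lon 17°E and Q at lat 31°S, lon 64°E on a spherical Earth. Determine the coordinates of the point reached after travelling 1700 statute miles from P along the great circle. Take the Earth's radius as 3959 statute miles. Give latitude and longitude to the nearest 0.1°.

≈ lat 29.2°S, lon 43.2°E

Write both endpoints as unit vectors p₁, p₂ with components (cos φ cos λ, cos φ sin λ, sin φ).
The central angle between the endpoints is δ = arccos(p₁·p₂) ≈ 0.745 rad (42.7°). The total great-circle distance is δ·R ≈ 0.745 × 3959 ≈ 2950 mi, so the target fraction is f = 1700/2950 ≈ 0.576.
Interpolate at f ≈ 0.576 with slerp weights a = sin((1−f)δ)/sin δ ≈ 0.458, b = sin(fδ)/sin δ ≈ 0.614.
p = a·p₁ + b·p₂ ≈ (0.637, 0.597, -0.488); φ = arcsin(p_z) ≈ -29.19°, λ = atan2(p_y, p_x) ≈ 43.16°.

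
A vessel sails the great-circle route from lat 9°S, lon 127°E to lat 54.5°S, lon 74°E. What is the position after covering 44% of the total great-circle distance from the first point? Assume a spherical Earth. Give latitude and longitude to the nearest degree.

≈ lat 32°S, lon 111°E

Write both endpoints as unit vectors p₁, p₂ with components (cos φ cos λ, cos φ sin λ, sin φ).
The central angle between the endpoints is δ = arccos(p₁·p₂) ≈ 1.079 rad (61.8°).
Interpolate at f = 0.44 with slerp weights a = sin((1−f)δ)/sin δ ≈ 0.644, b = sin(fδ)/sin δ ≈ 0.519.
p = a·p₁ + b·p₂ ≈ (-0.300, 0.798, -0.523); φ = arcsin(p_z) ≈ -31.53°, λ = atan2(p_y, p_x) ≈ 110.61°.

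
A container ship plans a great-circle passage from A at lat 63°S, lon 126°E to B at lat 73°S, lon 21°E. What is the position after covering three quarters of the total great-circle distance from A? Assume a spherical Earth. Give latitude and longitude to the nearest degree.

≈ lat 77°S, lon 52°E

Write both endpoints as unit vectors p₁, p₂ with components (cos φ cos λ, cos φ sin λ, sin φ).
The central angle between the endpoints is δ = arccos(p₁·p₂) ≈ 0.613 rad (35.1°).
Interpolate at f = 3/4 with slerp weights a = sin((1−f)δ)/sin δ ≈ 0.265, b = sin(fδ)/sin δ ≈ 0.771.
p = a·p₁ + b·p₂ ≈ (0.140, 0.178, -0.974); φ = arcsin(p_z) ≈ -76.91°, λ = atan2(p_y, p_x) ≈ 51.91°.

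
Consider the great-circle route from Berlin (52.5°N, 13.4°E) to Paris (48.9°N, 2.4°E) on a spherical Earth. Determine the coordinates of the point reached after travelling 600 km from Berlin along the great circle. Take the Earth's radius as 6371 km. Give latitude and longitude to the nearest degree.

≈ (50°N, 6°E)

The haversine formula gives a central angle δ ≈ 0.137 rad (7.8°) between the endpoints. The total great-circle distance is δ·R ≈ 0.137 × 6371 ≈ 871 km, so the target fraction is f = 600/871 ≈ 0.689.
Interpolate at f ≈ 0.689 with slerp weights a = sin((1−f)δ)/sin δ ≈ 0.312, b = sin(fδ)/sin δ ≈ 0.690.
p = a·p₁ + b·p₂ ≈ (0.638, 0.063, 0.767); φ = arcsin(p_z) ≈ 50.13°, λ = atan2(p_y, p_x) ≈ 5.64°.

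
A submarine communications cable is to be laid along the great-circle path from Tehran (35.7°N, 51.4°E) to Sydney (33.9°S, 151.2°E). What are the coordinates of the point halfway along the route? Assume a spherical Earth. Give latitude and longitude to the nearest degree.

Write both endpoints as unit vectors p₁, p₂ with components (cos φ cos λ, cos φ sin λ, sin φ).
The central angle between the endpoints is δ = arccos(p₁·p₂) ≈ 2.027 rad (116.1°).
Interpolate at f = 1/2 with slerp weights a = sin((1−f)δ)/sin δ ≈ 0.945, b = sin(fδ)/sin δ ≈ 0.945.
p = a·p₁ + b·p₂ ≈ (-0.209, 0.978, 0.024); φ = arcsin(p_z) ≈ 1.40°, λ = atan2(p_y, p_x) ≈ 102.04°.

≈ (1°N, 102°E)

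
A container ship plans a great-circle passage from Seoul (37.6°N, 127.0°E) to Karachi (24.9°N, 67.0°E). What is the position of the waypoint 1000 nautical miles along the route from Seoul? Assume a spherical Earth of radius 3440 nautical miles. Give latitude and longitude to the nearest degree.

From cos δ = sin φ₁ sin φ₂ + cos φ₁ cos φ₂ cos Δλ, the central angle is δ ≈ 0.907 rad (52.0°). The total great-circle distance is δ·R ≈ 0.907 × 3440 ≈ 3120 nmi, so the target fraction is f = 1000/3120 ≈ 0.321.
Interpolate at f ≈ 0.321 with slerp weights a = sin((1−f)δ)/sin δ ≈ 0.734, b = sin(fδ)/sin δ ≈ 0.364.
p = a·p₁ + b·p₂ ≈ (-0.221, 0.768, 0.601); φ = arcsin(p_z) ≈ 36.94°, λ = atan2(p_y, p_x) ≈ 106.04°.

≈ 37°N, 106°E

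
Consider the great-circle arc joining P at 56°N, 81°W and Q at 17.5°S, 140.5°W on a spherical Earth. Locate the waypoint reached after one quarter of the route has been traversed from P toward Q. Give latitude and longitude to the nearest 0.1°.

Write both endpoints as unit vectors p₁, p₂ with components (cos φ cos λ, cos φ sin λ, sin φ).
The central angle between the endpoints is δ = arccos(p₁·p₂) ≈ 1.549 rad (88.8°).
Interpolate at f = 1/4 with slerp weights a = sin((1−f)δ)/sin δ ≈ 0.918, b = sin(fδ)/sin δ ≈ 0.378.
p = a·p₁ + b·p₂ ≈ (-0.198, -0.736, 0.647); φ = arcsin(p_z) ≈ 40.34°, λ = atan2(p_y, p_x) ≈ -105.04°.

≈ 40.3°N, 105.0°W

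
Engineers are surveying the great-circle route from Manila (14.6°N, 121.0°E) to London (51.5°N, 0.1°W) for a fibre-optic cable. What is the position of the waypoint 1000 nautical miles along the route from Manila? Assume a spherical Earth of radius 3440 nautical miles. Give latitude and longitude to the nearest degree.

The haversine formula gives a central angle δ ≈ 1.685 rad (96.5°) between the endpoints. The total great-circle distance is δ·R ≈ 1.685 × 3440 ≈ 5796 nmi, so the target fraction is f = 1000/5796 ≈ 0.173.
Interpolate at f ≈ 0.173 with slerp weights a = sin((1−f)δ)/sin δ ≈ 0.991, b = sin(fδ)/sin δ ≈ 0.288.
p = a·p₁ + b·p₂ ≈ (-0.314, 0.822, 0.476); φ = arcsin(p_z) ≈ 28.40°, λ = atan2(p_y, p_x) ≈ 110.93°.

≈ (28°N, 111°E)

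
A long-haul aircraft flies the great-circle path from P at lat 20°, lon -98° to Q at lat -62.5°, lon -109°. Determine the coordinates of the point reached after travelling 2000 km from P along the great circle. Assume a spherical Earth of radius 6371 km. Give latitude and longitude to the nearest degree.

≈ lat 2°, lon -100°

Convert each endpoint to a unit vector on the sphere (x = cos φ cos λ, y = cos φ sin λ, z = sin φ).
The central angle between the endpoints is δ = arccos(p₁·p₂) ≈ 1.448 rad (83.0°). The total great-circle distance is δ·R ≈ 1.448 × 6371 ≈ 9225 km, so the target fraction is f = 2000/9225 ≈ 0.217.
Interpolate at f ≈ 0.217 with slerp weights a = sin((1−f)δ)/sin δ ≈ 0.913, b = sin(fδ)/sin δ ≈ 0.311.
p = a·p₁ + b·p₂ ≈ (-0.166, -0.985, 0.036); φ = arcsin(p_z) ≈ 2.08°, λ = atan2(p_y, p_x) ≈ -99.57°.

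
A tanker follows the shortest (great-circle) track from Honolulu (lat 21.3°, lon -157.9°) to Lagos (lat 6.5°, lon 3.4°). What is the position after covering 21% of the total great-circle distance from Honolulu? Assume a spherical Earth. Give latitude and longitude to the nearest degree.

≈ lat 44°, lon -133°

Convert each endpoint to a unit vector on the sphere (x = cos φ cos λ, y = cos φ sin λ, z = sin φ).
The central angle between the endpoints is δ = arccos(p₁·p₂) ≈ 2.560 rad (146.7°).
Interpolate at f = 0.21 with slerp weights a = sin((1−f)δ)/sin δ ≈ 1.638, b = sin(fδ)/sin δ ≈ 0.933.
p = a·p₁ + b·p₂ ≈ (-0.489, -0.519, 0.701); φ = arcsin(p_z) ≈ 44.48°, λ = atan2(p_y, p_x) ≈ -133.30°.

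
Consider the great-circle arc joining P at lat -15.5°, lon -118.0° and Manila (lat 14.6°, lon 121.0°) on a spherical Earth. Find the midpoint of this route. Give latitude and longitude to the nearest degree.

≈ lat -1°, lon -179°

Convert each endpoint to a unit vector on the sphere (x = cos φ cos λ, y = cos φ sin λ, z = sin φ).
The central angle between the endpoints is δ = arccos(p₁·p₂) ≈ 2.150 rad (123.2°).
Interpolate at f = 1/2 with slerp weights a = sin((1−f)δ)/sin δ ≈ 1.051, b = sin(fδ)/sin δ ≈ 1.051.
p = a·p₁ + b·p₂ ≈ (-1.000, -0.022, -0.016); φ = arcsin(p_z) ≈ -0.91°, λ = atan2(p_y, p_x) ≈ -178.71°.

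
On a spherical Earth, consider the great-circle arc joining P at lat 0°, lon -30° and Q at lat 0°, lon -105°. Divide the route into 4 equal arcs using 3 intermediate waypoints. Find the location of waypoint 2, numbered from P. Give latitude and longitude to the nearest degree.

≈ lat 0°, lon -68°

From cos δ = sin φ₁ sin φ₂ + cos φ₁ cos φ₂ cos Δλ, the central angle is δ ≈ 1.309 rad (75.0°).
Interpolate at f = 2/4 with slerp weights a = sin((1−f)δ)/sin δ ≈ 0.630, b = sin(fδ)/sin δ ≈ 0.630.
p = a·p₁ + b·p₂ ≈ (0.383, -0.924, 0.000); φ = arcsin(p_z) ≈ 0.00°, λ = atan2(p_y, p_x) ≈ -67.50°.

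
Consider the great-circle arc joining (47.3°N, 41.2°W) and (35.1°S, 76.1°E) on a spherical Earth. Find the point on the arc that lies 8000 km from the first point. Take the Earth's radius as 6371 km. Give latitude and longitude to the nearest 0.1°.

≈ (7.3°N, 30.1°E)

The haversine formula gives a central angle δ ≈ 2.315 rad (132.6°) between the endpoints. The total great-circle distance is δ·R ≈ 2.315 × 6371 ≈ 14746 km, so the target fraction is f = 8000/14746 ≈ 0.543.
Interpolate at f ≈ 0.543 with slerp weights a = sin((1−f)δ)/sin δ ≈ 1.185, b = sin(fδ)/sin δ ≈ 1.292.
p = a·p₁ + b·p₂ ≈ (0.858, 0.497, 0.128); φ = arcsin(p_z) ≈ 7.34°, λ = atan2(p_y, p_x) ≈ 30.06°.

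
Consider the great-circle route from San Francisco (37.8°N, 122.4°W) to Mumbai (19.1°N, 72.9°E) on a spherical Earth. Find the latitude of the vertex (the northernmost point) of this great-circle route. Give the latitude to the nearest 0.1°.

≈ 76.7°N

The great circle lies in the plane with unit normal n̂ = (p₁ × p₂)/|p₁ × p₂|.
Here n̂_z ≈ -0.231; the vertex latitude is φ_max = arccos|n̂_z| ≈ 76.7°.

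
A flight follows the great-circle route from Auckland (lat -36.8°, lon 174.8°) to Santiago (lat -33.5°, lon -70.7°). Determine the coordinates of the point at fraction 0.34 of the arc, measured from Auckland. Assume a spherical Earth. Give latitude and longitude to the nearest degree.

Write both endpoints as unit vectors p₁, p₂ with components (cos φ cos λ, cos φ sin λ, sin φ).
The central angle between the endpoints is δ = arccos(p₁·p₂) ≈ 1.517 rad (86.9°).
Interpolate at f = 0.34 with slerp weights a = sin((1−f)δ)/sin δ ≈ 0.843, b = sin(fδ)/sin δ ≈ 0.494.
p = a·p₁ + b·p₂ ≈ (-0.536, -0.328, -0.778); φ = arcsin(p_z) ≈ -51.06°, λ = atan2(p_y, p_x) ≈ -148.59°.

≈ lat -51°, lon -149°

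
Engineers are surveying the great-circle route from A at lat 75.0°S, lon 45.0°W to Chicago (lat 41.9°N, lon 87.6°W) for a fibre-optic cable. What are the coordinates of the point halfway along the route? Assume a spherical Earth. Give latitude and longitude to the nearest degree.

≈ lat 17°S, lon 77°W

From cos δ = sin φ₁ sin φ₂ + cos φ₁ cos φ₂ cos Δλ, the central angle is δ ≈ 2.098 rad (120.2°).
Interpolate at f = 1/2 with slerp weights a = sin((1−f)δ)/sin δ ≈ 1.003, b = sin(fδ)/sin δ ≈ 1.003.
p = a·p₁ + b·p₂ ≈ (0.215, -0.930, -0.299); φ = arcsin(p_z) ≈ -17.40°, λ = atan2(p_y, p_x) ≈ -76.99°.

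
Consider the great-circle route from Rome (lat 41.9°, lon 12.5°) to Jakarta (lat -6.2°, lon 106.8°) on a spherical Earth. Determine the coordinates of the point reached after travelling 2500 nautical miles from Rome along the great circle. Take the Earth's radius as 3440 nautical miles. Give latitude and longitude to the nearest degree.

Convert each endpoint to a unit vector on the sphere (x = cos φ cos λ, y = cos φ sin λ, z = sin φ).
The central angle between the endpoints is δ = arccos(p₁·p₂) ≈ 1.699 rad (97.3°). The total great-circle distance is δ·R ≈ 1.699 × 3440 ≈ 5844 nmi, so the target fraction is f = 2500/5844 ≈ 0.428.
Interpolate at f ≈ 0.428 with slerp weights a = sin((1−f)δ)/sin δ ≈ 0.833, b = sin(fδ)/sin δ ≈ 0.670.
p = a·p₁ + b·p₂ ≈ (0.413, 0.772, 0.484); φ = arcsin(p_z) ≈ 28.94°, λ = atan2(p_y, p_x) ≈ 61.86°.

≈ lat 29°, lon 62°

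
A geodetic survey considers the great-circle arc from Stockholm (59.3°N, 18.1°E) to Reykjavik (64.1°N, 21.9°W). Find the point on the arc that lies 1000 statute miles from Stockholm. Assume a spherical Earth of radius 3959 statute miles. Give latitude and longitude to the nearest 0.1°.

Convert each endpoint to a unit vector on the sphere (x = cos φ cos λ, y = cos φ sin λ, z = sin φ).
The central angle between the endpoints is δ = arccos(p₁·p₂) ≈ 0.335 rad (19.2°). The total great-circle distance is δ·R ≈ 0.335 × 3959 ≈ 1327 mi, so the target fraction is f = 1000/1327 ≈ 0.753.
Interpolate at f ≈ 0.753 with slerp weights a = sin((1−f)δ)/sin δ ≈ 0.251, b = sin(fδ)/sin δ ≈ 0.760.
p = a·p₁ + b·p₂ ≈ (0.430, -0.084, 0.899); φ = arcsin(p_z) ≈ 64.04°, λ = atan2(p_y, p_x) ≈ -11.05°.

≈ 64.0°N, 11.1°W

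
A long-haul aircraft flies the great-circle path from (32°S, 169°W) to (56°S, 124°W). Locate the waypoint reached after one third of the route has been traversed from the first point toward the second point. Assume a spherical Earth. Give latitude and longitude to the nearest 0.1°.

≈ (41.8°S, 158.1°W)

Convert each endpoint to a unit vector on the sphere (x = cos φ cos λ, y = cos φ sin λ, z = sin φ).
The central angle between the endpoints is δ = arccos(p₁·p₂) ≈ 0.685 rad (39.2°).
Interpolate at f = 1/3 with slerp weights a = sin((1−f)δ)/sin δ ≈ 0.697, b = sin(fδ)/sin δ ≈ 0.358.
p = a·p₁ + b·p₂ ≈ (-0.692, -0.279, -0.666); φ = arcsin(p_z) ≈ -41.75°, λ = atan2(p_y, p_x) ≈ -158.07°.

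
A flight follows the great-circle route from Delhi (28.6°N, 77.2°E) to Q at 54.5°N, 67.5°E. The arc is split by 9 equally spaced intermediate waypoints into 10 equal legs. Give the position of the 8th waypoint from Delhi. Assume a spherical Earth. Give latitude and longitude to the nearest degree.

Write both endpoints as unit vectors p₁, p₂ with components (cos φ cos λ, cos φ sin λ, sin φ).
The central angle between the endpoints is δ = arccos(p₁·p₂) ≈ 0.468 rad (26.8°).
Interpolate at f = 8/10 with slerp weights a = sin((1−f)δ)/sin δ ≈ 0.207, b = sin(fδ)/sin δ ≈ 0.811.
p = a·p₁ + b·p₂ ≈ (0.220, 0.612, 0.759); φ = arcsin(p_z) ≈ 49.40°, λ = atan2(p_y, p_x) ≈ 70.20°.

≈ 49°N, 70°E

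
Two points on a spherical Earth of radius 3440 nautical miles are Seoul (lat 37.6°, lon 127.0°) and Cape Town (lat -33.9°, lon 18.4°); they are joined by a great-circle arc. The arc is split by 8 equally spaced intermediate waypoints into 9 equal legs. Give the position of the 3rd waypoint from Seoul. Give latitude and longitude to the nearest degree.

Convert each endpoint to a unit vector on the sphere (x = cos φ cos λ, y = cos φ sin λ, z = sin φ).
The central angle between the endpoints is δ = arccos(p₁·p₂) ≈ 2.153 rad (123.4°).
Interpolate at f = 3/9 with slerp weights a = sin((1−f)δ)/sin δ ≈ 1.186, b = sin(fδ)/sin δ ≈ 0.788.
p = a·p₁ + b·p₂ ≈ (0.055, 0.957, 0.285); φ = arcsin(p_z) ≈ 16.54°, λ = atan2(p_y, p_x) ≈ 86.74°.

≈ lat 17°, lon 87°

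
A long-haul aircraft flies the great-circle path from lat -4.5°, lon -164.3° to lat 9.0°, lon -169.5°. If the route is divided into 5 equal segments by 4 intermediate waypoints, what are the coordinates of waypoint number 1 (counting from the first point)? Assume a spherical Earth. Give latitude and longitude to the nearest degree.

The haversine formula gives a central angle δ ≈ 0.252 rad (14.5°) between the endpoints.
Interpolate at f = 1/5 with slerp weights a = sin((1−f)δ)/sin δ ≈ 0.803, b = sin(fδ)/sin δ ≈ 0.202.
p = a·p₁ + b·p₂ ≈ (-0.967, -0.253, -0.031); φ = arcsin(p_z) ≈ -1.80°, λ = atan2(p_y, p_x) ≈ -165.34°.

≈ lat -2°, lon -165°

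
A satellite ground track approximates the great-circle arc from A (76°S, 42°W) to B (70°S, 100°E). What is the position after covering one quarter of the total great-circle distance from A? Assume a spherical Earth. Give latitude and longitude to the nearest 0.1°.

From cos δ = sin φ₁ sin φ₂ + cos φ₁ cos φ₂ cos Δλ, the central angle is δ ≈ 0.561 rad (32.2°).
Interpolate at f = 1/4 with slerp weights a = sin((1−f)δ)/sin δ ≈ 0.768, b = sin(fδ)/sin δ ≈ 0.263.
p = a·p₁ + b·p₂ ≈ (0.122, -0.036, -0.992); φ = arcsin(p_z) ≈ -82.67°, λ = atan2(p_y, p_x) ≈ -16.29°.

≈ (82.7°S, 16.3°W)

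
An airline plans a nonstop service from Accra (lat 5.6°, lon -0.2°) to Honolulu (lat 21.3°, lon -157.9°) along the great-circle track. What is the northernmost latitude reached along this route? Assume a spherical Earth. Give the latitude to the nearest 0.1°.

The great circle lies in the plane with unit normal n̂ = (p₁ × p₂)/|p₁ × p₂|.
Here n̂_z ≈ -0.619; the vertex latitude is φ_max = arccos|n̂_z| ≈ 51.8°.
Check via Clairaut: cos φ_max = |cos φ₁| · sin C = cos(5.6°)·sin(38.4°) ≈ 0.619, again giving ≈ 51.8°.

≈ 51.8°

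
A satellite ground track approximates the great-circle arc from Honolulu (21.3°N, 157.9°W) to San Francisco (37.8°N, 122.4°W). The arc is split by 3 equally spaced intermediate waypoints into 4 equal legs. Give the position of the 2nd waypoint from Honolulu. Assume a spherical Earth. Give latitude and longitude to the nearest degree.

≈ (31°N, 142°W)

From cos δ = sin φ₁ sin φ₂ + cos φ₁ cos φ₂ cos Δλ, the central angle is δ ≈ 0.606 rad (34.7°).
Interpolate at f = 2/4 with slerp weights a = sin((1−f)δ)/sin δ ≈ 0.524, b = sin(fδ)/sin δ ≈ 0.524.
p = a·p₁ + b·p₂ ≈ (-0.674, -0.533, 0.511); φ = arcsin(p_z) ≈ 30.76°, λ = atan2(p_y, p_x) ≈ -141.66°.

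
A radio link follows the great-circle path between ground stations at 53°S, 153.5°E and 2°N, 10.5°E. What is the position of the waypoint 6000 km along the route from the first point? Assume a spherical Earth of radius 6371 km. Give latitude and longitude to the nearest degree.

≈ 55°S, 53°E

Convert each endpoint to a unit vector on the sphere (x = cos φ cos λ, y = cos φ sin λ, z = sin φ).
The central angle between the endpoints is δ = arccos(p₁·p₂) ≈ 2.104 rad (120.5°). The total great-circle distance is δ·R ≈ 2.104 × 6371 ≈ 13404 km, so the target fraction is f = 6000/13404 ≈ 0.448.
Interpolate at f ≈ 0.448 with slerp weights a = sin((1−f)δ)/sin δ ≈ 1.066, b = sin(fδ)/sin δ ≈ 0.939.
p = a·p₁ + b·p₂ ≈ (0.349, 0.457, -0.818); φ = arcsin(p_z) ≈ -54.90°, λ = atan2(p_y, p_x) ≈ 52.66°.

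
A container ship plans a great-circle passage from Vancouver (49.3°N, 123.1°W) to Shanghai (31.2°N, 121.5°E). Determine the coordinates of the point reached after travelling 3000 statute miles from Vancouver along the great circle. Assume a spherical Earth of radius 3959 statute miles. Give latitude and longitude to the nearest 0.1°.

≈ 56.1°N, 162.4°E

Convert each endpoint to a unit vector on the sphere (x = cos φ cos λ, y = cos φ sin λ, z = sin φ).
The central angle between the endpoints is δ = arccos(p₁·p₂) ≈ 1.417 rad (81.2°). The total great-circle distance is δ·R ≈ 1.417 × 3959 ≈ 5609 mi, so the target fraction is f = 3000/5609 ≈ 0.535.
Interpolate at f ≈ 0.535 with slerp weights a = sin((1−f)δ)/sin δ ≈ 0.620, b = sin(fδ)/sin δ ≈ 0.696.
p = a·p₁ + b·p₂ ≈ (-0.532, 0.169, 0.830); φ = arcsin(p_z) ≈ 56.11°, λ = atan2(p_y, p_x) ≈ 162.38°.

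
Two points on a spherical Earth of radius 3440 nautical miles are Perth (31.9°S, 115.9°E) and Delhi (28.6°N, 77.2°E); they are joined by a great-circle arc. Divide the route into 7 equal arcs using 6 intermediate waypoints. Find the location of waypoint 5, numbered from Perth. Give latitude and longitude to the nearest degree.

≈ (11°N, 89°E)

From cos δ = sin φ₁ sin φ₂ + cos φ₁ cos φ₂ cos Δλ, the central angle is δ ≈ 1.236 rad (70.8°).
Interpolate at f = 5/7 with slerp weights a = sin((1−f)δ)/sin δ ≈ 0.366, b = sin(fδ)/sin δ ≈ 0.818.
p = a·p₁ + b·p₂ ≈ (0.023, 0.980, 0.198); φ = arcsin(p_z) ≈ 11.42°, λ = atan2(p_y, p_x) ≈ 88.64°.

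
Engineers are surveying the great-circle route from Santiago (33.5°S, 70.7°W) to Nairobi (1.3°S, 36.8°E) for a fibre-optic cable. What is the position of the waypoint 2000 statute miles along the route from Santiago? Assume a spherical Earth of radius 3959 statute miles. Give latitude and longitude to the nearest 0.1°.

Write both endpoints as unit vectors p₁, p₂ with components (cos φ cos λ, cos φ sin λ, sin φ).
The central angle between the endpoints is δ = arccos(p₁·p₂) ≈ 1.811 rad (103.8°). The total great-circle distance is δ·R ≈ 1.811 × 3959 ≈ 7171 mi, so the target fraction is f = 2000/7171 ≈ 0.279.
Interpolate at f ≈ 0.279 with slerp weights a = sin((1−f)δ)/sin δ ≈ 0.994, b = sin(fδ)/sin δ ≈ 0.498.
p = a·p₁ + b·p₂ ≈ (0.673, -0.484, -0.560); φ = arcsin(p_z) ≈ -34.04°, λ = atan2(p_y, p_x) ≈ -35.71°.

≈ 34.0°S, 35.7°W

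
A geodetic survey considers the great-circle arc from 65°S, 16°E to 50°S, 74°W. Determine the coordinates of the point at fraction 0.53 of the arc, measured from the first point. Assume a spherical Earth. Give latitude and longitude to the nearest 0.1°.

The haversine formula gives a central angle δ ≈ 0.803 rad (46.0°) between the endpoints.
Interpolate at f = 0.53 with slerp weights a = sin((1−f)δ)/sin δ ≈ 0.512, b = sin(fδ)/sin δ ≈ 0.574.
p = a·p₁ + b·p₂ ≈ (0.310, -0.295, -0.904); φ = arcsin(p_z) ≈ -64.68°, λ = atan2(p_y, p_x) ≈ -43.59°.

≈ 64.7°S, 43.6°W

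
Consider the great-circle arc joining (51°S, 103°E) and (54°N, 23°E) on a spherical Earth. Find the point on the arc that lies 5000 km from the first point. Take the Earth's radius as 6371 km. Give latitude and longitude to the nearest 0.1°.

The haversine formula gives a central angle δ ≈ 2.171 rad (124.4°) between the endpoints. The total great-circle distance is δ·R ≈ 2.171 × 6371 ≈ 13829 km, so the target fraction is f = 5000/13829 ≈ 0.362.
Interpolate at f ≈ 0.362 with slerp weights a = sin((1−f)δ)/sin δ ≈ 1.191, b = sin(fδ)/sin δ ≈ 0.856.
p = a·p₁ + b·p₂ ≈ (0.295, 0.927, -0.233); φ = arcsin(p_z) ≈ -13.46°, λ = atan2(p_y, p_x) ≈ 72.36°.

≈ (13.5°S, 72.4°E)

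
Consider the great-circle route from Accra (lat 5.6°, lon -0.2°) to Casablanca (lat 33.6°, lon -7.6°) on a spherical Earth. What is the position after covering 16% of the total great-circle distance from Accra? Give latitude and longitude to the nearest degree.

≈ lat 10°, lon -1°

From cos δ = sin φ₁ sin φ₂ + cos φ₁ cos φ₂ cos Δλ, the central angle is δ ≈ 0.503 rad (28.8°).
Interpolate at f = 0.16 with slerp weights a = sin((1−f)δ)/sin δ ≈ 0.851, b = sin(fδ)/sin δ ≈ 0.167.
p = a·p₁ + b·p₂ ≈ (0.984, -0.021, 0.175); φ = arcsin(p_z) ≈ 10.10°, λ = atan2(p_y, p_x) ≈ -1.24°.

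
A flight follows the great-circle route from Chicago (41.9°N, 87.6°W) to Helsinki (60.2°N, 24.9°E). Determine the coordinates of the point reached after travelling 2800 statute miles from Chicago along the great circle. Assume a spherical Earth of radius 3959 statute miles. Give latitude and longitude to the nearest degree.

The haversine formula gives a central angle δ ≈ 1.117 rad (64.0°) between the endpoints. The total great-circle distance is δ·R ≈ 1.117 × 3959 ≈ 4424 mi, so the target fraction is f = 2800/4424 ≈ 0.633.
Interpolate at f ≈ 0.633 with slerp weights a = sin((1−f)δ)/sin δ ≈ 0.444, b = sin(fδ)/sin δ ≈ 0.723.
p = a·p₁ + b·p₂ ≈ (0.340, -0.179, 0.923); φ = arcsin(p_z) ≈ 67.43°, λ = atan2(p_y, p_x) ≈ -27.75°.

≈ 67°N, 28°W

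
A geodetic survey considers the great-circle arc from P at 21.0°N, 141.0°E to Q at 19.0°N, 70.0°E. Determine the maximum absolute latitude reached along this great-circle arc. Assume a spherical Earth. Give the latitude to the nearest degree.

≈ 24°N

The great circle lies in the plane with unit normal n̂ = (p₁ × p₂)/|p₁ × p₂|.
Here n̂_z ≈ -0.912; the vertex latitude is φ_max = arccos|n̂_z| ≈ 24.2°.
Check via Clairaut: cos φ_max = |cos φ₁| · sin C = cos(21.0°)·sin(77.8°) ≈ 0.912, again giving ≈ 24.2°.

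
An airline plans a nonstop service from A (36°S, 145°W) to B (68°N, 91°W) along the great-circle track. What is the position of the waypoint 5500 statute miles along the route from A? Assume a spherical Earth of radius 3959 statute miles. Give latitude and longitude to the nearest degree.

≈ (40°N, 120°W)

Convert each endpoint to a unit vector on the sphere (x = cos φ cos λ, y = cos φ sin λ, z = sin φ).
The central angle between the endpoints is δ = arccos(p₁·p₂) ≈ 1.946 rad (111.5°). The total great-circle distance is δ·R ≈ 1.946 × 3959 ≈ 7706 mi, so the target fraction is f = 5500/7706 ≈ 0.714.
Interpolate at f ≈ 0.714 with slerp weights a = sin((1−f)δ)/sin δ ≈ 0.568, b = sin(fδ)/sin δ ≈ 1.057.
p = a·p₁ + b·p₂ ≈ (-0.384, -0.660, 0.646); φ = arcsin(p_z) ≈ 40.25°, λ = atan2(p_y, p_x) ≈ -120.18°.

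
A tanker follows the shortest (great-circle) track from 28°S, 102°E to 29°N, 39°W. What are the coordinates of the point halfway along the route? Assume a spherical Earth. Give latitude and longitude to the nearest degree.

Write both endpoints as unit vectors p₁, p₂ with components (cos φ cos λ, cos φ sin λ, sin φ).
The central angle between the endpoints is δ = arccos(p₁·p₂) ≈ 2.546 rad (145.9°).
Interpolate at f = 1/2 with slerp weights a = sin((1−f)δ)/sin δ ≈ 1.704, b = sin(fδ)/sin δ ≈ 1.704.
p = a·p₁ + b·p₂ ≈ (0.845, 0.534, 0.026); φ = arcsin(p_z) ≈ 1.50°, λ = atan2(p_y, p_x) ≈ 32.27°.

≈ 1°N, 32°E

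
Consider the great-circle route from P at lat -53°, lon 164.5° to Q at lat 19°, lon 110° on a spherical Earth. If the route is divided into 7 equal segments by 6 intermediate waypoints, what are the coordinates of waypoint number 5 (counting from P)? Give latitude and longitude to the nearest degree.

≈ lat -3°, lon 122°

Convert each endpoint to a unit vector on the sphere (x = cos φ cos λ, y = cos φ sin λ, z = sin φ).
The central angle between the endpoints is δ = arccos(p₁·p₂) ≈ 1.500 rad (86.0°).
Interpolate at f = 5/7 with slerp weights a = sin((1−f)δ)/sin δ ≈ 0.417, b = sin(fδ)/sin δ ≈ 0.880.
p = a·p₁ + b·p₂ ≈ (-0.526, 0.849, -0.046); φ = arcsin(p_z) ≈ -2.65°, λ = atan2(p_y, p_x) ≈ 121.79°.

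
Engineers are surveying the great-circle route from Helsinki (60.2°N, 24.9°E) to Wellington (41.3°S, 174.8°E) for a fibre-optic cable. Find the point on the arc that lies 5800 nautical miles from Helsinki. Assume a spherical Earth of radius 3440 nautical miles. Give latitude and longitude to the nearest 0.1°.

From cos δ = sin φ₁ sin φ₂ + cos φ₁ cos φ₂ cos Δλ, the central angle is δ ≈ 2.681 rad (153.6°). The total great-circle distance is δ·R ≈ 2.681 × 3440 ≈ 9222 nmi, so the target fraction is f = 5800/9222 ≈ 0.629.
Interpolate at f ≈ 0.629 with slerp weights a = sin((1−f)δ)/sin δ ≈ 1.886, b = sin(fδ)/sin δ ≈ 2.234.
p = a·p₁ + b·p₂ ≈ (-0.821, 0.547, 0.162); φ = arcsin(p_z) ≈ 9.34°, λ = atan2(p_y, p_x) ≈ 146.34°.

≈ (9.3°N, 146.3°E)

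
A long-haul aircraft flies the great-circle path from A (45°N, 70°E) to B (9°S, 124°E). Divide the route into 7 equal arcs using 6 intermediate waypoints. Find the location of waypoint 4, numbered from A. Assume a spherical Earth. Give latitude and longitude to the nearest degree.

Convert each endpoint to a unit vector on the sphere (x = cos φ cos λ, y = cos φ sin λ, z = sin φ).
The central angle between the endpoints is δ = arccos(p₁·p₂) ≈ 1.266 rad (72.5°).
Interpolate at f = 4/7 with slerp weights a = sin((1−f)δ)/sin δ ≈ 0.541, b = sin(fδ)/sin δ ≈ 0.694.
p = a·p₁ + b·p₂ ≈ (-0.252, 0.928, 0.274); φ = arcsin(p_z) ≈ 15.92°, λ = atan2(p_y, p_x) ≈ 105.21°.

≈ (16°N, 105°E)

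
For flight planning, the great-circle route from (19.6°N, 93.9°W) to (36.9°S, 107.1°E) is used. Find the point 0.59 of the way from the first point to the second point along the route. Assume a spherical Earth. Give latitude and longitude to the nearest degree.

Convert each endpoint to a unit vector on the sphere (x = cos φ cos λ, y = cos φ sin λ, z = sin φ).
The central angle between the endpoints is δ = arccos(p₁·p₂) ≈ 2.702 rad (154.8°).
Interpolate at f = 0.59 with slerp weights a = sin((1−f)δ)/sin δ ≈ 2.100, b = sin(fδ)/sin δ ≈ 2.347.
p = a·p₁ + b·p₂ ≈ (-0.686, -0.180, -0.705); φ = arcsin(p_z) ≈ -44.80°, λ = atan2(p_y, p_x) ≈ -165.30°.

≈ (45°S, 165°W)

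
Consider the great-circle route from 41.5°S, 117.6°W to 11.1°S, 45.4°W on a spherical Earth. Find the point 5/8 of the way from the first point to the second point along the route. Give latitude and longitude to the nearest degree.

Convert each endpoint to a unit vector on the sphere (x = cos φ cos λ, y = cos φ sin λ, z = sin φ).
The central angle between the endpoints is δ = arccos(p₁·p₂) ≈ 1.211 rad (69.4°).
Interpolate at f = 5/8 with slerp weights a = sin((1−f)δ)/sin δ ≈ 0.469, b = sin(fδ)/sin δ ≈ 0.734.
p = a·p₁ + b·p₂ ≈ (0.343, -0.824, -0.452); φ = arcsin(p_z) ≈ -26.86°, λ = atan2(p_y, p_x) ≈ -67.40°.

≈ 27°S, 67°W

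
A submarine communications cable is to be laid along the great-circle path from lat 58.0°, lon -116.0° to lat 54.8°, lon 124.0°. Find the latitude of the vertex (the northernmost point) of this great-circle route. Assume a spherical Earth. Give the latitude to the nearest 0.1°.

≈ 71.7°

The great circle lies in the plane with unit normal n̂ = (p₁ × p₂)/|p₁ × p₂|.
Here n̂_z ≈ -0.314; the vertex latitude is φ_max = arccos|n̂_z| ≈ 71.7°.
Check via Clairaut: cos φ_max = |cos φ₁| · sin C = cos(58.0°)·sin(36.4°) ≈ 0.314, again giving ≈ 71.7°.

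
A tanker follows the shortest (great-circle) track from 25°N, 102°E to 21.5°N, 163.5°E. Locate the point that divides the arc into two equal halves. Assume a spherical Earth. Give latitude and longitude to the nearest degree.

≈ 27°N, 133°E

Convert each endpoint to a unit vector on the sphere (x = cos φ cos λ, y = cos φ sin λ, z = sin φ).
The central angle between the endpoints is δ = arccos(p₁·p₂) ≈ 0.980 rad (56.1°).
Interpolate at f = 1/2 with slerp weights a = sin((1−f)δ)/sin δ ≈ 0.567, b = sin(fδ)/sin δ ≈ 0.567.
p = a·p₁ + b·p₂ ≈ (-0.612, 0.652, 0.447); φ = arcsin(p_z) ≈ 26.56°, λ = atan2(p_y, p_x) ≈ 133.20°.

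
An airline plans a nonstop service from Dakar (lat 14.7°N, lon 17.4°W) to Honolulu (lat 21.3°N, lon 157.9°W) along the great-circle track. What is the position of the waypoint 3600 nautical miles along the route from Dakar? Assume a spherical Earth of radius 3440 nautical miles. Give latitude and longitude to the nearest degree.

≈ lat 43°N, lon 80°W

Write both endpoints as unit vectors p₁, p₂ with components (cos φ cos λ, cos φ sin λ, sin φ).
The central angle between the endpoints is δ = arccos(p₁·p₂) ≈ 2.218 rad (127.1°). The total great-circle distance is δ·R ≈ 2.218 × 3440 ≈ 7631 nmi, so the target fraction is f = 3600/7631 ≈ 0.472.
Interpolate at f ≈ 0.472 with slerp weights a = sin((1−f)δ)/sin δ ≈ 1.155, b = sin(fδ)/sin δ ≈ 1.085.
p = a·p₁ + b·p₂ ≈ (0.129, -0.715, 0.687); φ = arcsin(p_z) ≈ 43.43°, λ = atan2(p_y, p_x) ≈ -79.74°.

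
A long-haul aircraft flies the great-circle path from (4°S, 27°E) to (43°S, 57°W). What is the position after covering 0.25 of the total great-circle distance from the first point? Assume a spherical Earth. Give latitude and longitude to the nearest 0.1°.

≈ (17.8°S, 11.2°E)

The haversine formula gives a central angle δ ≈ 1.447 rad (82.9°) between the endpoints.
Interpolate at f = 0.25 with slerp weights a = sin((1−f)δ)/sin δ ≈ 0.891, b = sin(fδ)/sin δ ≈ 0.357.
p = a·p₁ + b·p₂ ≈ (0.934, 0.185, -0.305); φ = arcsin(p_z) ≈ -17.78°, λ = atan2(p_y, p_x) ≈ 11.20°.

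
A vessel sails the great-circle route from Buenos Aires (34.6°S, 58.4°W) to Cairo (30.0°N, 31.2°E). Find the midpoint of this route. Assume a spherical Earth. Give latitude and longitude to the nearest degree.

From cos δ = sin φ₁ sin φ₂ + cos φ₁ cos φ₂ cos Δλ, the central angle is δ ≈ 1.853 rad (106.2°).
Interpolate at f = 1/2 with slerp weights a = sin((1−f)δ)/sin δ ≈ 0.833, b = sin(fδ)/sin δ ≈ 0.833.
p = a·p₁ + b·p₂ ≈ (0.976, -0.210, -0.056); φ = arcsin(p_z) ≈ -3.24°, λ = atan2(p_y, p_x) ≈ -12.16°.

≈ (3°S, 12°W)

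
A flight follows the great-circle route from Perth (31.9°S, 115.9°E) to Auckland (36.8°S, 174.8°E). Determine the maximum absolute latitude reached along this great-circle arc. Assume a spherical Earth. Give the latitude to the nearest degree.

≈ 39°S

The great circle lies in the plane with unit normal n̂ = (p₁ × p₂)/|p₁ × p₂|.
Here n̂_z ≈ +0.782; the vertex latitude is φ_max = arccos|n̂_z| ≈ 38.6°.
Check via Clairaut: cos φ_max = |cos φ₁| · sin C = cos(31.9°)·sin(112.9°) ≈ 0.782, again giving ≈ 38.6°.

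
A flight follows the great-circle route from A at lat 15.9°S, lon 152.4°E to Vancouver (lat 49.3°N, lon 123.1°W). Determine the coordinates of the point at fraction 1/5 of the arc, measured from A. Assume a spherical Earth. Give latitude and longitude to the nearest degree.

≈ lat 1°S, lon 165°E

Write both endpoints as unit vectors p₁, p₂ with components (cos φ cos λ, cos φ sin λ, sin φ).
The central angle between the endpoints is δ = arccos(p₁·p₂) ≈ 1.719 rad (98.5°).
Interpolate at f = 1/5 with slerp weights a = sin((1−f)δ)/sin δ ≈ 0.992, b = sin(fδ)/sin δ ≈ 0.341.
p = a·p₁ + b·p₂ ≈ (-0.967, 0.256, -0.013); φ = arcsin(p_z) ≈ -0.76°, λ = atan2(p_y, p_x) ≈ 165.18°.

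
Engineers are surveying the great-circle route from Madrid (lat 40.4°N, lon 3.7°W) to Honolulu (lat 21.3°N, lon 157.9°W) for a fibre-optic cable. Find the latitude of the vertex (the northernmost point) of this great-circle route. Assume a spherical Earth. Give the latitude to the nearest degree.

≈ 70°N

The great circle lies in the plane with unit normal n̂ = (p₁ × p₂)/|p₁ × p₂|.
Here n̂_z ≈ -0.337; the vertex latitude is φ_max = arccos|n̂_z| ≈ 70.3°.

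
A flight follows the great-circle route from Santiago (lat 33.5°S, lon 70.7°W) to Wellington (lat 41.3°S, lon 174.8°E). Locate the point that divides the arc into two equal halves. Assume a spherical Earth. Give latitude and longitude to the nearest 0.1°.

≈ lat 54.6°S, lon 123.3°W

From cos δ = sin φ₁ sin φ₂ + cos φ₁ cos φ₂ cos Δλ, the central angle is δ ≈ 1.466 rad (84.0°).
Interpolate at f = 1/2 with slerp weights a = sin((1−f)δ)/sin δ ≈ 0.673, b = sin(fδ)/sin δ ≈ 0.673.
p = a·p₁ + b·p₂ ≈ (-0.318, -0.484, -0.815); φ = arcsin(p_z) ≈ -54.63°, λ = atan2(p_y, p_x) ≈ -123.32°.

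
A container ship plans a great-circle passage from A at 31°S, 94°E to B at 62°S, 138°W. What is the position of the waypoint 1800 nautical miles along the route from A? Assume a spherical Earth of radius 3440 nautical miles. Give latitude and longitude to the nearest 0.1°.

≈ 57.4°S, 114.5°E

The haversine formula gives a central angle δ ≈ 1.362 rad (78.1°) between the endpoints. The total great-circle distance is δ·R ≈ 1.362 × 3440 ≈ 4686 nmi, so the target fraction is f = 1800/4686 ≈ 0.384.
Interpolate at f ≈ 0.384 with slerp weights a = sin((1−f)δ)/sin δ ≈ 0.760, b = sin(fδ)/sin δ ≈ 0.511.
p = a·p₁ + b·p₂ ≈ (-0.224, 0.490, -0.843); φ = arcsin(p_z) ≈ -57.42°, λ = atan2(p_y, p_x) ≈ 114.54°.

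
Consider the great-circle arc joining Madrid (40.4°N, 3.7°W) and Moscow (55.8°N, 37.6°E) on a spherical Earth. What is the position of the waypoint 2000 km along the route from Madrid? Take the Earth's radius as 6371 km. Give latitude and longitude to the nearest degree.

≈ (51°N, 17°E)

Write both endpoints as unit vectors p₁, p₂ with components (cos φ cos λ, cos φ sin λ, sin φ).
The central angle between the endpoints is δ = arccos(p₁·p₂) ≈ 0.540 rad (30.9°). The total great-circle distance is δ·R ≈ 0.540 × 6371 ≈ 3441 km, so the target fraction is f = 2000/3441 ≈ 0.581.
Interpolate at f ≈ 0.581 with slerp weights a = sin((1−f)δ)/sin δ ≈ 0.436, b = sin(fδ)/sin δ ≈ 0.600.
p = a·p₁ + b·p₂ ≈ (0.599, 0.184, 0.779); φ = arcsin(p_z) ≈ 51.20°, λ = atan2(p_y, p_x) ≈ 17.12°.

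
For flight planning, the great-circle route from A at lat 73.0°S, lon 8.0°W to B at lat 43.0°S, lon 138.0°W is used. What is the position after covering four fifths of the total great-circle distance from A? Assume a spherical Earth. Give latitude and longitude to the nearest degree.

Convert each endpoint to a unit vector on the sphere (x = cos φ cos λ, y = cos φ sin λ, z = sin φ).
The central angle between the endpoints is δ = arccos(p₁·p₂) ≈ 1.030 rad (59.0°).
Interpolate at f = 4/5 with slerp weights a = sin((1−f)δ)/sin δ ≈ 0.239, b = sin(fδ)/sin δ ≈ 0.856.
p = a·p₁ + b·p₂ ≈ (-0.396, -0.429, -0.812); φ = arcsin(p_z) ≈ -54.29°, λ = atan2(p_y, p_x) ≈ -132.75°.

≈ lat 54°S, lon 133°W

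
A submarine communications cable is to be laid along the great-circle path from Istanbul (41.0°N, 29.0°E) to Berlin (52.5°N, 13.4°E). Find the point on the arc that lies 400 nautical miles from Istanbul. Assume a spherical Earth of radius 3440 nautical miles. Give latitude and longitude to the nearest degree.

Convert each endpoint to a unit vector on the sphere (x = cos φ cos λ, y = cos φ sin λ, z = sin φ).
The central angle between the endpoints is δ = arccos(p₁·p₂) ≈ 0.273 rad (15.6°). The total great-circle distance is δ·R ≈ 0.273 × 3440 ≈ 939 nmi, so the target fraction is f = 400/939 ≈ 0.426.
Interpolate at f ≈ 0.426 with slerp weights a = sin((1−f)δ)/sin δ ≈ 0.579, b = sin(fδ)/sin δ ≈ 0.430.
p = a·p₁ + b·p₂ ≈ (0.637, 0.272, 0.721); φ = arcsin(p_z) ≈ 46.15°, λ = atan2(p_y, p_x) ≈ 23.16°.

≈ 46°N, 23°E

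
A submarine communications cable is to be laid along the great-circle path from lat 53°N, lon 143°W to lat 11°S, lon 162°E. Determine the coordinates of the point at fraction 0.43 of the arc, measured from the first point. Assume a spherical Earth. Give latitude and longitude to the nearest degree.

≈ lat 28°N, lon 174°W

Write both endpoints as unit vectors p₁, p₂ with components (cos φ cos λ, cos φ sin λ, sin φ).
The central angle between the endpoints is δ = arccos(p₁·p₂) ≈ 1.383 rad (79.3°).
Interpolate at f = 0.43 with slerp weights a = sin((1−f)δ)/sin δ ≈ 0.722, b = sin(fδ)/sin δ ≈ 0.570.
p = a·p₁ + b·p₂ ≈ (-0.879, -0.088, 0.468); φ = arcsin(p_z) ≈ 27.89°, λ = atan2(p_y, p_x) ≈ -174.26°.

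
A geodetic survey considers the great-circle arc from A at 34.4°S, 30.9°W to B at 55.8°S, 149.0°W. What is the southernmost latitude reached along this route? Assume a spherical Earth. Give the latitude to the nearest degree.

≈ 65°S

The great circle lies in the plane with unit normal n̂ = (p₁ × p₂)/|p₁ × p₂|.
Here n̂_z ≈ -0.422; the vertex latitude is φ_max = arccos|n̂_z| ≈ 65.0°.
Check via Clairaut: cos φ_max = |cos φ₁| · sin C = cos(34.4°)·sin(149.2°) ≈ 0.422, again giving ≈ 65.0°.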